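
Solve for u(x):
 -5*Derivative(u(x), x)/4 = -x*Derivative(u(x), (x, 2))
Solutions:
 u(x) = C1 + C2*x^(9/4)


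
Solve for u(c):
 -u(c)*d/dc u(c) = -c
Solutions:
 u(c) = -sqrt(C1 + c^2)
 u(c) = sqrt(C1 + c^2)


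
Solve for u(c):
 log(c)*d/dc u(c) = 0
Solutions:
 u(c) = C1


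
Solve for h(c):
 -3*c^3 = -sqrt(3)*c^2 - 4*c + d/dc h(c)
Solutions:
 h(c) = C1 - 3*c^4/4 + sqrt(3)*c^3/3 + 2*c^2


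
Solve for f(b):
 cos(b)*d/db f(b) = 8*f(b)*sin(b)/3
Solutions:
 f(b) = C1/cos(b)^(8/3)


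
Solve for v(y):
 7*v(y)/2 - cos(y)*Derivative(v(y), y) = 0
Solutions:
 v(y) = C1*(sin(y) + 1)^(7/4)/(sin(y) - 1)^(7/4)


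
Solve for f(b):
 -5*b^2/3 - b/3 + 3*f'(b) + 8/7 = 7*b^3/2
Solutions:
 f(b) = C1 + 7*b^4/24 + 5*b^3/27 + b^2/18 - 8*b/21


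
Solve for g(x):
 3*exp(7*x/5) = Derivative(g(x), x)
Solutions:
 g(x) = C1 + 15*exp(7*x/5)/7


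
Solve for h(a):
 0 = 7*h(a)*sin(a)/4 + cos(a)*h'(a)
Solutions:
 h(a) = C1*cos(a)^(7/4)


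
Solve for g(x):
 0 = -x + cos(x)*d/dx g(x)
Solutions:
 g(x) = C1 + Integral(x/cos(x), x)


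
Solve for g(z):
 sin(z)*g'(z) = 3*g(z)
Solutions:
 g(z) = C1*(cos(z) - 1)^(3/2)/(cos(z) + 1)^(3/2)


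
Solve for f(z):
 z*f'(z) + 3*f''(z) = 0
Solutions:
 f(z) = C1 + C2*erf(sqrt(6)*z/6)


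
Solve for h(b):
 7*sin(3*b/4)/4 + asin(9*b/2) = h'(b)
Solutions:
 h(b) = C1 + b*asin(9*b/2) + sqrt(4 - 81*b^2)/9 - 7*cos(3*b/4)/3


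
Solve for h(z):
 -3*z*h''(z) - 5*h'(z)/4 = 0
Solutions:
 h(z) = C1 + C2*z^(7/12)


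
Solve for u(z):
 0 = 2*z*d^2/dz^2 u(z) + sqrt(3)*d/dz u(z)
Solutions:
 u(z) = C1 + C2*z^(1 - sqrt(3)/2)


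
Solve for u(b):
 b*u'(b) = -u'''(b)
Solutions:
 u(b) = C1 + Integral(C2*airyai(-b) + C3*airybi(-b), b)


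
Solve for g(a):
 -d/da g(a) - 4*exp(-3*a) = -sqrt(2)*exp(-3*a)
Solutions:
 g(a) = C1 - sqrt(2)*exp(-3*a)/3 + 4*exp(-3*a)/3


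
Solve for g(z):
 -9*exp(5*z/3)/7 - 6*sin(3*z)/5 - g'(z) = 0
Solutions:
 g(z) = C1 - 27*exp(5*z/3)/35 + 2*cos(3*z)/5


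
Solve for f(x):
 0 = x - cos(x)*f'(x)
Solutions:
 f(x) = C1 + Integral(x/cos(x), x)


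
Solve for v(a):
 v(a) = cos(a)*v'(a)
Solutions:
 v(a) = C1*sqrt(sin(a) + 1)/sqrt(sin(a) - 1)


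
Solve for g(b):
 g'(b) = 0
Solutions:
 g(b) = C1


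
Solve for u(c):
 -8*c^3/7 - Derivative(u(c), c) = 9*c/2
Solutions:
 u(c) = C1 - 2*c^4/7 - 9*c^2/4


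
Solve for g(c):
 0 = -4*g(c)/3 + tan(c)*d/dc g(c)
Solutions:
 g(c) = C1*sin(c)^(4/3)


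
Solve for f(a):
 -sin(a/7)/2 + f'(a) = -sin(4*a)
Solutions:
 f(a) = C1 - 7*cos(a/7)/2 + cos(4*a)/4


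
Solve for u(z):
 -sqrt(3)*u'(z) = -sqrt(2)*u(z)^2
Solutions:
 u(z) = -3/(C1 + sqrt(6)*z)


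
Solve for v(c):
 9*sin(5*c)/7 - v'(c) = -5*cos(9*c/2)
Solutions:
 v(c) = C1 + 10*sin(9*c/2)/9 - 9*cos(5*c)/35


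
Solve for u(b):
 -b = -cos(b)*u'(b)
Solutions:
 u(b) = C1 + Integral(b/cos(b), b)


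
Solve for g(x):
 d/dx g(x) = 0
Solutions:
 g(x) = C1


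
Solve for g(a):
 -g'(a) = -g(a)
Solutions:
 g(a) = C1*exp(a)


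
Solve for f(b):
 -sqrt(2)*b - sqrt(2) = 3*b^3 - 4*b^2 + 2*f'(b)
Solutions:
 f(b) = C1 - 3*b^4/8 + 2*b^3/3 - sqrt(2)*b^2/4 - sqrt(2)*b/2


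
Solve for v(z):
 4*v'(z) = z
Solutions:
 v(z) = C1 + z^2/8


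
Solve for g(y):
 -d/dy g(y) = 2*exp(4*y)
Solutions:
 g(y) = C1 - exp(4*y)/2


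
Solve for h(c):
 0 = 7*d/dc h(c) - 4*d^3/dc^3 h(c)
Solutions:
 h(c) = C1 + C2*exp(-sqrt(7)*c/2) + C3*exp(sqrt(7)*c/2)


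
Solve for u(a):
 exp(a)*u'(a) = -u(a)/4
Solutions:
 u(a) = C1*exp(exp(-a)/4)


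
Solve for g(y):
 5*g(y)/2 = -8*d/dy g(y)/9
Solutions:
 g(y) = C1*exp(-45*y/16)


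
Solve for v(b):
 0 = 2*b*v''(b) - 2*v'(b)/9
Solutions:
 v(b) = C1 + C2*b^(10/9)


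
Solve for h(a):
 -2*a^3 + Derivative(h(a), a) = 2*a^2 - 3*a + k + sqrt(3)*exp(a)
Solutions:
 h(a) = C1 + a^4/2 + 2*a^3/3 - 3*a^2/2 + a*k + sqrt(3)*exp(a)


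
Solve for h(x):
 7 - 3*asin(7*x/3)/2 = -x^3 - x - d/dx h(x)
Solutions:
 h(x) = C1 - x^4/4 - x^2/2 + 3*x*asin(7*x/3)/2 - 7*x + 3*sqrt(9 - 49*x^2)/14


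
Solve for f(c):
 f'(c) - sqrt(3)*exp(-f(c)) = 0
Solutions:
 f(c) = log(C1 + sqrt(3)*c)


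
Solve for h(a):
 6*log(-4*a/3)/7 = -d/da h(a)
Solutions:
 h(a) = C1 - 6*a*log(-a)/7 + 6*a*(-2*log(2) + 1 + log(3))/7


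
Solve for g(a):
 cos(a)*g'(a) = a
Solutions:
 g(a) = C1 + Integral(a/cos(a), a)


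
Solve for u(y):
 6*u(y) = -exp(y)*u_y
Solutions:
 u(y) = C1*exp(6*exp(-y))


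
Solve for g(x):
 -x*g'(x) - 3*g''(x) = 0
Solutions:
 g(x) = C1 + C2*erf(sqrt(6)*x/6)


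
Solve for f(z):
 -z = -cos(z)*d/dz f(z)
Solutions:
 f(z) = C1 + Integral(z/cos(z), z)


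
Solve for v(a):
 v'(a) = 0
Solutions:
 v(a) = C1


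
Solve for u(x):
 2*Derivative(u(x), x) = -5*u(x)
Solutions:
 u(x) = C1*exp(-5*x/2)


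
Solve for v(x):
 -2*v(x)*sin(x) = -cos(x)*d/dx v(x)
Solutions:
 v(x) = C1/cos(x)^2


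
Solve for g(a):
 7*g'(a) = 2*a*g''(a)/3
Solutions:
 g(a) = C1 + C2*a^(23/2)


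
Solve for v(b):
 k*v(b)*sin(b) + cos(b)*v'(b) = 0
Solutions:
 v(b) = C1*exp(k*log(cos(b)))


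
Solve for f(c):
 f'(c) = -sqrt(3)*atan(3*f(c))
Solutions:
 Integral(1/atan(3*_y), (_y, f(c))) = C1 - sqrt(3)*c


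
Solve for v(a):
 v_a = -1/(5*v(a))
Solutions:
 v(a) = -sqrt(C1 - 10*a)/5
 v(a) = sqrt(C1 - 10*a)/5


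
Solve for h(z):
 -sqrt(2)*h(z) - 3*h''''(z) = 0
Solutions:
 h(z) = (C1*sin(2^(5/8)*3^(3/4)*z/6) + C2*cos(2^(5/8)*3^(3/4)*z/6))*exp(-2^(5/8)*3^(3/4)*z/6) + (C3*sin(2^(5/8)*3^(3/4)*z/6) + C4*cos(2^(5/8)*3^(3/4)*z/6))*exp(2^(5/8)*3^(3/4)*z/6)


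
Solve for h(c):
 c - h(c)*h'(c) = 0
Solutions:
 h(c) = -sqrt(C1 + c^2)
 h(c) = sqrt(C1 + c^2)


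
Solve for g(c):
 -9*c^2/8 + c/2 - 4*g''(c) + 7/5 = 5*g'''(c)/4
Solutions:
 g(c) = C1 + C2*c + C3*exp(-16*c/5) - 3*c^4/128 + 77*c^3/1536 + 5243*c^2/40960


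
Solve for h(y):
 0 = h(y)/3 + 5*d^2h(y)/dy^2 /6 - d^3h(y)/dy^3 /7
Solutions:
 h(y) = C1*exp(y*(-7^(1/3)*(18*sqrt(39666) + 7097)^(1/3) - 175*7^(2/3)/(18*sqrt(39666) + 7097)^(1/3) + 70)/36)*sin(sqrt(3)*7^(1/3)*y*(-(18*sqrt(39666) + 7097)^(1/3) + 175*7^(1/3)/(18*sqrt(39666) + 7097)^(1/3))/36) + C2*exp(y*(-7^(1/3)*(18*sqrt(39666) + 7097)^(1/3) - 175*7^(2/3)/(18*sqrt(39666) + 7097)^(1/3) + 70)/36)*cos(sqrt(3)*7^(1/3)*y*(-(18*sqrt(39666) + 7097)^(1/3) + 175*7^(1/3)/(18*sqrt(39666) + 7097)^(1/3))/36) + C3*exp(y*(175*7^(2/3)/(18*sqrt(39666) + 7097)^(1/3) + 35 + 7^(1/3)*(18*sqrt(39666) + 7097)^(1/3))/18)


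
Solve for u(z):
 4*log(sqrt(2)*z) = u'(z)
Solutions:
 u(z) = C1 + 4*z*log(z) - 4*z + z*log(4)


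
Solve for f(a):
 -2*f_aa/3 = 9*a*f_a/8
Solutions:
 f(a) = C1 + C2*erf(3*sqrt(6)*a/8)


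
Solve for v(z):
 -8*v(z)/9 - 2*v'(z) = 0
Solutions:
 v(z) = C1*exp(-4*z/9)


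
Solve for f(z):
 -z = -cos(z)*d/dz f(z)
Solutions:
 f(z) = C1 + Integral(z/cos(z), z)


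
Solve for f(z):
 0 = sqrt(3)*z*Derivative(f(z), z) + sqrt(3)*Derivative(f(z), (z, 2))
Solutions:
 f(z) = C1 + C2*erf(sqrt(2)*z/2)


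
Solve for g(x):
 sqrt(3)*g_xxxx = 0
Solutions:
 g(x) = C1 + C2*x + C3*x^2 + C4*x^3


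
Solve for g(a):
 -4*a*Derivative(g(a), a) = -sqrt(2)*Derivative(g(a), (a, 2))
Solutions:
 g(a) = C1 + C2*erfi(2^(1/4)*a)


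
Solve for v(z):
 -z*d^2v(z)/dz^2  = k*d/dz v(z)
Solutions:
 v(z) = C1 + z^(1 - re(k))*(C2*sin(log(z)*Abs(im(k))) + C3*cos(log(z)*im(k)))


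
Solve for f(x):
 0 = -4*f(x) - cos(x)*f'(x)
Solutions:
 f(x) = C1*(sin(x)^2 - 2*sin(x) + 1)/(sin(x)^2 + 2*sin(x) + 1)


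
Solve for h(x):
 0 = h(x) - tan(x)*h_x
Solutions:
 h(x) = C1*sin(x)


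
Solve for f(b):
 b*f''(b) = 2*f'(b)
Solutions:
 f(b) = C1 + C2*b^3


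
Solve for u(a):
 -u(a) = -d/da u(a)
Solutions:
 u(a) = C1*exp(a)


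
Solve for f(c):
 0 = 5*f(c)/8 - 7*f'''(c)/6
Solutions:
 f(c) = C3*exp(1470^(1/3)*c/14) + (C1*sin(3^(5/6)*490^(1/3)*c/28) + C2*cos(3^(5/6)*490^(1/3)*c/28))*exp(-1470^(1/3)*c/28)


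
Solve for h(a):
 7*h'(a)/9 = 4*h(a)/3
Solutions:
 h(a) = C1*exp(12*a/7)


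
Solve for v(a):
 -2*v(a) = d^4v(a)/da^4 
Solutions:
 v(a) = (C1*sin(2^(3/4)*a/2) + C2*cos(2^(3/4)*a/2))*exp(-2^(3/4)*a/2) + (C3*sin(2^(3/4)*a/2) + C4*cos(2^(3/4)*a/2))*exp(2^(3/4)*a/2)


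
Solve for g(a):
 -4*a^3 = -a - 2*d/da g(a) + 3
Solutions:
 g(a) = C1 + a^4/2 - a^2/4 + 3*a/2


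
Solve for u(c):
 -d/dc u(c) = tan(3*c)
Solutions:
 u(c) = C1 + log(cos(3*c))/3


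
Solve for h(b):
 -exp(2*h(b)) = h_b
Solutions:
 h(b) = log(-sqrt(-1/(C1 - b))) - log(2)/2
 h(b) = log(-1/(C1 - b))/2 - log(2)/2


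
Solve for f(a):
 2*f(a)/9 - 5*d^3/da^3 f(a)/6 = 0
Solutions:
 f(a) = C3*exp(30^(2/3)*a/15) + (C1*sin(10^(2/3)*3^(1/6)*a/10) + C2*cos(10^(2/3)*3^(1/6)*a/10))*exp(-30^(2/3)*a/30)


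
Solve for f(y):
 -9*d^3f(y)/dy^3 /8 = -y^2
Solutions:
 f(y) = C1 + C2*y + C3*y^2 + 2*y^5/135


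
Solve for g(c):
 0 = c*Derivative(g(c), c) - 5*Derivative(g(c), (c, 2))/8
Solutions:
 g(c) = C1 + C2*erfi(2*sqrt(5)*c/5)


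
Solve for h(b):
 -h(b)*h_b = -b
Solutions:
 h(b) = -sqrt(C1 + b^2)
 h(b) = sqrt(C1 + b^2)


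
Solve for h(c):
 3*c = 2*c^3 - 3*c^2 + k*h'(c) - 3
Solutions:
 h(c) = C1 - c^4/(2*k) + c^3/k + 3*c^2/(2*k) + 3*c/k


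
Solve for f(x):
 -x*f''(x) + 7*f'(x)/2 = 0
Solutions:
 f(x) = C1 + C2*x^(9/2)


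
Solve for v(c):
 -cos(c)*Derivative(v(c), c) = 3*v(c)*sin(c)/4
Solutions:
 v(c) = C1*cos(c)^(3/4)


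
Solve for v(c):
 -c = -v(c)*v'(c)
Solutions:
 v(c) = -sqrt(C1 + c^2)
 v(c) = sqrt(C1 + c^2)


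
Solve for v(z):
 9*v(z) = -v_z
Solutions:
 v(z) = C1*exp(-9*z)


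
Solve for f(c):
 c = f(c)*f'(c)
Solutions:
 f(c) = -sqrt(C1 + c^2)
 f(c) = sqrt(C1 + c^2)


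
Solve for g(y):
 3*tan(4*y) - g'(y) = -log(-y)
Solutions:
 g(y) = C1 + y*log(-y) - y - 3*log(cos(4*y))/4


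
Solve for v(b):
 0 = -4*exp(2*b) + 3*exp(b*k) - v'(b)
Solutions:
 v(b) = C1 - 2*exp(2*b) + 3*exp(b*k)/k


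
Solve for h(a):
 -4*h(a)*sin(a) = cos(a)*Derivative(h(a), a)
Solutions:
 h(a) = C1*cos(a)^4


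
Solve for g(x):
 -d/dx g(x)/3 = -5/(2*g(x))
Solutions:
 g(x) = -sqrt(C1 + 15*x)
 g(x) = sqrt(C1 + 15*x)


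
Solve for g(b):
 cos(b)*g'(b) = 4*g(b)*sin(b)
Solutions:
 g(b) = C1/cos(b)^4


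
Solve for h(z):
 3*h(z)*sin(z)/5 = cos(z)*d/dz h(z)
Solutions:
 h(z) = C1/cos(z)^(3/5)


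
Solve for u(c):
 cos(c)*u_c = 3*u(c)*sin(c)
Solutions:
 u(c) = C1/cos(c)^3


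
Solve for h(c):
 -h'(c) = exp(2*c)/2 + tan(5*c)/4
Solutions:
 h(c) = C1 - exp(2*c)/4 + log(cos(5*c))/20


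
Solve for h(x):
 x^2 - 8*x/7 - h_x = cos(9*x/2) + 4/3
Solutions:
 h(x) = C1 + x^3/3 - 4*x^2/7 - 4*x/3 - 2*sin(9*x/2)/9


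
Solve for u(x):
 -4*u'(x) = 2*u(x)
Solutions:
 u(x) = C1*exp(-x/2)


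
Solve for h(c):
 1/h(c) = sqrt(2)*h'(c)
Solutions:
 h(c) = -sqrt(C1 + sqrt(2)*c)
 h(c) = sqrt(C1 + sqrt(2)*c)


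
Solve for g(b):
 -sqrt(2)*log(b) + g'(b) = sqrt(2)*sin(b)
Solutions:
 g(b) = C1 + sqrt(2)*b*(log(b) - 1) - sqrt(2)*cos(b)


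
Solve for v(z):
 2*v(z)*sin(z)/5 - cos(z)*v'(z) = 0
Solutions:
 v(z) = C1/cos(z)^(2/5)


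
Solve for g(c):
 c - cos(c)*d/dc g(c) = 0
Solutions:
 g(c) = C1 + Integral(c/cos(c), c)


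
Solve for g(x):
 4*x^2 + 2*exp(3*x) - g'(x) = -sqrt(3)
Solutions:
 g(x) = C1 + 4*x^3/3 + sqrt(3)*x + 2*exp(3*x)/3


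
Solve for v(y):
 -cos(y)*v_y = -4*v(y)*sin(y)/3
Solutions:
 v(y) = C1/cos(y)^(4/3)


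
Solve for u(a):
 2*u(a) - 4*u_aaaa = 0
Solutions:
 u(a) = C1*exp(-2^(3/4)*a/2) + C2*exp(2^(3/4)*a/2) + C3*sin(2^(3/4)*a/2) + C4*cos(2^(3/4)*a/2)


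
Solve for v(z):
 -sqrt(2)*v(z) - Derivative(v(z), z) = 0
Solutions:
 v(z) = C1*exp(-sqrt(2)*z)


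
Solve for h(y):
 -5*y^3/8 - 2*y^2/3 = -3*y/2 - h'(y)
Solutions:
 h(y) = C1 + 5*y^4/32 + 2*y^3/9 - 3*y^2/4


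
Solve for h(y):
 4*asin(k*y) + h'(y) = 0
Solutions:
 h(y) = C1 - 4*Piecewise((y*asin(k*y) + sqrt(-k^2*y^2 + 1)/k, Ne(k, 0)), (0, True))


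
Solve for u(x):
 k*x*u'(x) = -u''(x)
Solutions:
 u(x) = Piecewise((-sqrt(2)*sqrt(pi)*C1*erf(sqrt(2)*sqrt(k)*x/2)/(2*sqrt(k)) - C2, (k > 0) | (k < 0)), (-C1*x - C2, True))


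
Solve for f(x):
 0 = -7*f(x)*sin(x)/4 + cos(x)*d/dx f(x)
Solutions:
 f(x) = C1/cos(x)^(7/4)


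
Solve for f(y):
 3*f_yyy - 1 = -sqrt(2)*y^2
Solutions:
 f(y) = C1 + C2*y + C3*y^2 - sqrt(2)*y^5/180 + y^3/18


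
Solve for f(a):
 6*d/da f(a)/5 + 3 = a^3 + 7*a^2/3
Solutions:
 f(a) = C1 + 5*a^4/24 + 35*a^3/54 - 5*a/2


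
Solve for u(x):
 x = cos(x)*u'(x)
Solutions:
 u(x) = C1 + Integral(x/cos(x), x)


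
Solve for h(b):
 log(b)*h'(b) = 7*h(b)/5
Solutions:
 h(b) = C1*exp(7*li(b)/5)


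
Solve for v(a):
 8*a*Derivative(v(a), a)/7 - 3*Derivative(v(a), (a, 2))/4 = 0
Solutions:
 v(a) = C1 + C2*erfi(4*sqrt(21)*a/21)


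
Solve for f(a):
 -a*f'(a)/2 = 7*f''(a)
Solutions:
 f(a) = C1 + C2*erf(sqrt(7)*a/14)


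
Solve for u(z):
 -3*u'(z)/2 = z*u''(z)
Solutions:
 u(z) = C1 + C2/sqrt(z)


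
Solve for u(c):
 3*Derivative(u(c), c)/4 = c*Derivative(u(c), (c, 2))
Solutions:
 u(c) = C1 + C2*c^(7/4)


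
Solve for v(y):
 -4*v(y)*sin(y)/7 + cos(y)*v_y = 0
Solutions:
 v(y) = C1/cos(y)^(4/7)


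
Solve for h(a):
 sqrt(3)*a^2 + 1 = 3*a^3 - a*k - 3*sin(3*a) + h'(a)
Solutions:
 h(a) = C1 - 3*a^4/4 + sqrt(3)*a^3/3 + a^2*k/2 + a - cos(3*a)


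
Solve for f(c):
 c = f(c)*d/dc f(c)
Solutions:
 f(c) = -sqrt(C1 + c^2)
 f(c) = sqrt(C1 + c^2)


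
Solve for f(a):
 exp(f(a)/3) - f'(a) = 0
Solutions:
 f(a) = 3*log(-1/(C1 + a)) + 3*log(3)


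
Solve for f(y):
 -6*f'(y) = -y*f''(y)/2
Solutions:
 f(y) = C1 + C2*y^13


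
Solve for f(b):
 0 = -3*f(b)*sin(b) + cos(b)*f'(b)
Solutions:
 f(b) = C1/cos(b)^3


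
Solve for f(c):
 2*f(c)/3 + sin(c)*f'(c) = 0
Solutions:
 f(c) = C1*(cos(c) + 1)^(1/3)/(cos(c) - 1)^(1/3)


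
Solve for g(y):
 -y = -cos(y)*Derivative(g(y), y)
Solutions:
 g(y) = C1 + Integral(y/cos(y), y)


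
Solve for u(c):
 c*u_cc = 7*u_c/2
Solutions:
 u(c) = C1 + C2*c^(9/2)


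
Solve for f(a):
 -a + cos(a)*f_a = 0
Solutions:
 f(a) = C1 + Integral(a/cos(a), a)


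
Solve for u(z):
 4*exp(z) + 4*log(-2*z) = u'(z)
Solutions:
 u(z) = C1 + 4*z*log(-z) + 4*z*(-1 + log(2)) + 4*exp(z)


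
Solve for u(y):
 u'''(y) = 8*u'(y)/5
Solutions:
 u(y) = C1 + C2*exp(-2*sqrt(10)*y/5) + C3*exp(2*sqrt(10)*y/5)


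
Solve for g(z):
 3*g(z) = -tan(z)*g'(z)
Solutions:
 g(z) = C1/sin(z)^3


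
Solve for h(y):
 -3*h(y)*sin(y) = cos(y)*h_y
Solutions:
 h(y) = C1*cos(y)^3


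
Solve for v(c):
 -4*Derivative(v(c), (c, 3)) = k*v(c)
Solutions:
 v(c) = C1*exp(2^(1/3)*c*(-k)^(1/3)/2) + C2*exp(2^(1/3)*c*(-k)^(1/3)*(-1 + sqrt(3)*I)/4) + C3*exp(-2^(1/3)*c*(-k)^(1/3)*(1 + sqrt(3)*I)/4)


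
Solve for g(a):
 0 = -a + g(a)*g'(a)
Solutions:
 g(a) = -sqrt(C1 + a^2)
 g(a) = sqrt(C1 + a^2)


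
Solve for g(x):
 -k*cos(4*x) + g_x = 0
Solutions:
 g(x) = C1 + k*sin(4*x)/4


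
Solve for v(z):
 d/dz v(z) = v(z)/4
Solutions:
 v(z) = C1*exp(z/4)


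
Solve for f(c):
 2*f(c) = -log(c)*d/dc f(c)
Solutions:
 f(c) = C1*exp(-2*li(c))


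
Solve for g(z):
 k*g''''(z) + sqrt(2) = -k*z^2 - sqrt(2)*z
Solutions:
 g(z) = C1 + C2*z + C3*z^2 + C4*z^3 - z^6/360 - sqrt(2)*z^5/(120*k) - sqrt(2)*z^4/(24*k)


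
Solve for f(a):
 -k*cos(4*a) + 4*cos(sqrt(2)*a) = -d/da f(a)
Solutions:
 f(a) = C1 + k*sin(4*a)/4 - 2*sqrt(2)*sin(sqrt(2)*a)


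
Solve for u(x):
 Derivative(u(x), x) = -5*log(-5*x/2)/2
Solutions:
 u(x) = C1 - 5*x*log(-x)/2 + 5*x*(-log(5) + log(2) + 1)/2


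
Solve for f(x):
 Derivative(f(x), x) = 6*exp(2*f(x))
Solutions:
 f(x) = log(-sqrt(-1/(C1 + 6*x))) - log(2)/2
 f(x) = log(-1/(C1 + 6*x))/2 - log(2)/2


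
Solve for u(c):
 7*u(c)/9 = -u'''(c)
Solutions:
 u(c) = C3*exp(-21^(1/3)*c/3) + (C1*sin(3^(5/6)*7^(1/3)*c/6) + C2*cos(3^(5/6)*7^(1/3)*c/6))*exp(21^(1/3)*c/6)


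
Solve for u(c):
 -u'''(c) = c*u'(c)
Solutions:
 u(c) = C1 + Integral(C2*airyai(-c) + C3*airybi(-c), c)


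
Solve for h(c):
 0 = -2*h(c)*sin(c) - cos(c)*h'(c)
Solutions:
 h(c) = C1*cos(c)^2


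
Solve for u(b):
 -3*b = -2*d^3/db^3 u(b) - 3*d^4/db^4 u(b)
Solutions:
 u(b) = C1 + C2*b + C3*b^2 + C4*exp(-2*b/3) + b^4/16 - 3*b^3/8


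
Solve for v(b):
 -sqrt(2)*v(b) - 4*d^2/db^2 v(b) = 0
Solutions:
 v(b) = C1*sin(2^(1/4)*b/2) + C2*cos(2^(1/4)*b/2)


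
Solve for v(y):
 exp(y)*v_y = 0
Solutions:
 v(y) = C1


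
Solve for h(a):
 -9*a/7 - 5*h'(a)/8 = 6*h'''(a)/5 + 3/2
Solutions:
 h(a) = C1 + C2*sin(5*sqrt(3)*a/12) + C3*cos(5*sqrt(3)*a/12) - 36*a^2/35 - 12*a/5


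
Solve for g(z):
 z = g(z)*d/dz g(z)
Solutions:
 g(z) = -sqrt(C1 + z^2)
 g(z) = sqrt(C1 + z^2)


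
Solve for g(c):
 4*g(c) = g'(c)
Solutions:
 g(c) = C1*exp(4*c)


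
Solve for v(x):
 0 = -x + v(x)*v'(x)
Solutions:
 v(x) = -sqrt(C1 + x^2)
 v(x) = sqrt(C1 + x^2)


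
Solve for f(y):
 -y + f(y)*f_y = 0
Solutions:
 f(y) = -sqrt(C1 + y^2)
 f(y) = sqrt(C1 + y^2)


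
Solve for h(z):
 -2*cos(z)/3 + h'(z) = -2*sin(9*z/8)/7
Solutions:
 h(z) = C1 + 2*sin(z)/3 + 16*cos(9*z/8)/63


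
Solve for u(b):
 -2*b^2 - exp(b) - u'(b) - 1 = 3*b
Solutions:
 u(b) = C1 - 2*b^3/3 - 3*b^2/2 - b - exp(b)


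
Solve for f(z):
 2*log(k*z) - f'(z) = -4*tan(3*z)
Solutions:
 f(z) = C1 + 2*z*log(k*z) - 2*z - 4*log(cos(3*z))/3


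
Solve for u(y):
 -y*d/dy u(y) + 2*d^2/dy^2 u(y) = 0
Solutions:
 u(y) = C1 + C2*erfi(y/2)


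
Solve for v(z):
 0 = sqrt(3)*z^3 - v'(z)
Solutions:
 v(z) = C1 + sqrt(3)*z^4/4


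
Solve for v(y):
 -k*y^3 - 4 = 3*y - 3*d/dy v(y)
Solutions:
 v(y) = C1 + k*y^4/12 + y^2/2 + 4*y/3


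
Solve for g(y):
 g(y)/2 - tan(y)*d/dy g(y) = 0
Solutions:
 g(y) = C1*sqrt(sin(y))


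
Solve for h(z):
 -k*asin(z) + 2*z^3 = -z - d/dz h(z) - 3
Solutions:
 h(z) = C1 + k*(z*asin(z) + sqrt(1 - z^2)) - z^4/2 - z^2/2 - 3*z


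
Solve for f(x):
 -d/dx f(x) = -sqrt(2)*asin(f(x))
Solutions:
 Integral(1/asin(_y), (_y, f(x))) = C1 + sqrt(2)*x


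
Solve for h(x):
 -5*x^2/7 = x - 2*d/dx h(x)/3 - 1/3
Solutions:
 h(x) = C1 + 5*x^3/14 + 3*x^2/4 - x/2


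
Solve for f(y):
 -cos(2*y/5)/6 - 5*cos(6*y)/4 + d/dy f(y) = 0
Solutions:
 f(y) = C1 + 5*sin(2*y/5)/12 + 5*sin(6*y)/24


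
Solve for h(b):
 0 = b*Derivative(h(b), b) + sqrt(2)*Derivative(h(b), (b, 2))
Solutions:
 h(b) = C1 + C2*erf(2^(1/4)*b/2)


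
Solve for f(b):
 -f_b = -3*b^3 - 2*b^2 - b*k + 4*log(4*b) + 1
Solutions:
 f(b) = C1 + 3*b^4/4 + 2*b^3/3 + b^2*k/2 - 4*b*log(b) - 8*b*log(2) + 3*b


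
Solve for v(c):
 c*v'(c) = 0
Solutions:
 v(c) = C1


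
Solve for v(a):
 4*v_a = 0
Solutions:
 v(a) = C1


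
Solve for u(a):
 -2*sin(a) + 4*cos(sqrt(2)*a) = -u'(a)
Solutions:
 u(a) = C1 - 2*sqrt(2)*sin(sqrt(2)*a) - 2*cos(a)


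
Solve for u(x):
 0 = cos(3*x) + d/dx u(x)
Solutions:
 u(x) = C1 - sin(3*x)/3


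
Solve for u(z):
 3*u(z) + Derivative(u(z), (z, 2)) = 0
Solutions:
 u(z) = C1*sin(sqrt(3)*z) + C2*cos(sqrt(3)*z)


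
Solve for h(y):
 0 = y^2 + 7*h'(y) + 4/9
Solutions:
 h(y) = C1 - y^3/21 - 4*y/63


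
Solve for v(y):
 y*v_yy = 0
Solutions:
 v(y) = C1 + C2*y


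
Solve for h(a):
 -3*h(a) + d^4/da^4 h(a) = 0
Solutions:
 h(a) = C1*exp(-3^(1/4)*a) + C2*exp(3^(1/4)*a) + C3*sin(3^(1/4)*a) + C4*cos(3^(1/4)*a)


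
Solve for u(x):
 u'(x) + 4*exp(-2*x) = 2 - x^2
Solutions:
 u(x) = C1 - x^3/3 + 2*x + 2*exp(-2*x)


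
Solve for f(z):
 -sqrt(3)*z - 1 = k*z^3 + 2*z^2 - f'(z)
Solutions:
 f(z) = C1 + k*z^4/4 + 2*z^3/3 + sqrt(3)*z^2/2 + z


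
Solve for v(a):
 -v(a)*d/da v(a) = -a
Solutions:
 v(a) = -sqrt(C1 + a^2)
 v(a) = sqrt(C1 + a^2)


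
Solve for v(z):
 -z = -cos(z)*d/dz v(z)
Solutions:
 v(z) = C1 + Integral(z/cos(z), z)


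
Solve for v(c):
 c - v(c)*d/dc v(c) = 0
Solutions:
 v(c) = -sqrt(C1 + c^2)
 v(c) = sqrt(C1 + c^2)


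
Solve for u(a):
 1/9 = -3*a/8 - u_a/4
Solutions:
 u(a) = C1 - 3*a^2/4 - 4*a/9


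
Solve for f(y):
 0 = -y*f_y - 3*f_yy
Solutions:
 f(y) = C1 + C2*erf(sqrt(6)*y/6)


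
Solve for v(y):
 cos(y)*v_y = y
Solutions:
 v(y) = C1 + Integral(y/cos(y), y)


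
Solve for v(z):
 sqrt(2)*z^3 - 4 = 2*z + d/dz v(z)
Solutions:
 v(z) = C1 + sqrt(2)*z^4/4 - z^2 - 4*z


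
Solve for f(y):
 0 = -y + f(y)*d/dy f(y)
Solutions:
 f(y) = -sqrt(C1 + y^2)
 f(y) = sqrt(C1 + y^2)


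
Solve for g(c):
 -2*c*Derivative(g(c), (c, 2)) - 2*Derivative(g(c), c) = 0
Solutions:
 g(c) = C1 + C2*log(c)


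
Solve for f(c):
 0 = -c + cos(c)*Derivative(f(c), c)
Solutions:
 f(c) = C1 + Integral(c/cos(c), c)


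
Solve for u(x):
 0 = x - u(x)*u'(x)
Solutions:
 u(x) = -sqrt(C1 + x^2)
 u(x) = sqrt(C1 + x^2)


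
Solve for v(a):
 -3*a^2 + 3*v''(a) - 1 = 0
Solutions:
 v(a) = C1 + C2*a + a^4/12 + a^2/6


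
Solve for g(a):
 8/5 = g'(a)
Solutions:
 g(a) = C1 + 8*a/5


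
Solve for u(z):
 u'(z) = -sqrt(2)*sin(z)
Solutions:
 u(z) = C1 + sqrt(2)*cos(z)


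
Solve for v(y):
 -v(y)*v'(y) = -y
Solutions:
 v(y) = -sqrt(C1 + y^2)
 v(y) = sqrt(C1 + y^2)


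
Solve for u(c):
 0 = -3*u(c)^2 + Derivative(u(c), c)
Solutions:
 u(c) = -1/(C1 + 3*c)


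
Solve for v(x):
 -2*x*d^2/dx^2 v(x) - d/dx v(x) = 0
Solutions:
 v(x) = C1 + C2*sqrt(x)


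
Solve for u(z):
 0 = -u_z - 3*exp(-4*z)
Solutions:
 u(z) = C1 + 3*exp(-4*z)/4


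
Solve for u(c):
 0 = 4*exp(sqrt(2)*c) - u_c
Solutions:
 u(c) = C1 + 2*sqrt(2)*exp(sqrt(2)*c)


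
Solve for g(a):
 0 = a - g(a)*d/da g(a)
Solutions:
 g(a) = -sqrt(C1 + a^2)
 g(a) = sqrt(C1 + a^2)


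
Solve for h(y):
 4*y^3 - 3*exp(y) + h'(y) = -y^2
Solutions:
 h(y) = C1 - y^4 - y^3/3 + 3*exp(y)


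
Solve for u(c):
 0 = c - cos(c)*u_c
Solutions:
 u(c) = C1 + Integral(c/cos(c), c)


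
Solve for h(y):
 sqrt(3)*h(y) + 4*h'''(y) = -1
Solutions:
 h(y) = C3*exp(-2^(1/3)*3^(1/6)*y/2) + (C1*sin(2^(1/3)*3^(2/3)*y/4) + C2*cos(2^(1/3)*3^(2/3)*y/4))*exp(2^(1/3)*3^(1/6)*y/4) - sqrt(3)/3


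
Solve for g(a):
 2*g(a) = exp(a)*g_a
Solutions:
 g(a) = C1*exp(-2*exp(-a))


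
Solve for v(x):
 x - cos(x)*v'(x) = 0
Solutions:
 v(x) = C1 + Integral(x/cos(x), x)


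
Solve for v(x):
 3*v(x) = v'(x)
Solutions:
 v(x) = C1*exp(3*x)


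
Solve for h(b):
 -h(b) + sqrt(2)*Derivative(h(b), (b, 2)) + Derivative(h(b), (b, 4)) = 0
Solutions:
 h(b) = C1*exp(-sqrt(2)*b*sqrt(-sqrt(2) + sqrt(6))/2) + C2*exp(sqrt(2)*b*sqrt(-sqrt(2) + sqrt(6))/2) + C3*sin(sqrt(2)*b*sqrt(sqrt(2) + sqrt(6))/2) + C4*cosh(sqrt(2)*b*sqrt(-sqrt(6) - sqrt(2))/2)


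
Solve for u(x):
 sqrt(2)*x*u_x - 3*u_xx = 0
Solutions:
 u(x) = C1 + C2*erfi(2^(3/4)*sqrt(3)*x/6)


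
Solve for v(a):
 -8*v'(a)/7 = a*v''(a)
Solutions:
 v(a) = C1 + C2/a^(1/7)


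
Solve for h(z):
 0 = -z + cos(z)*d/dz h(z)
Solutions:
 h(z) = C1 + Integral(z/cos(z), z)


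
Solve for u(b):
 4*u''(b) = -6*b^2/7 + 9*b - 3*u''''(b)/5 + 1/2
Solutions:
 u(b) = C1 + C2*b + C3*sin(2*sqrt(15)*b/3) + C4*cos(2*sqrt(15)*b/3) - b^4/56 + 3*b^3/8 + 53*b^2/560


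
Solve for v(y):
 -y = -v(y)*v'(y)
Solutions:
 v(y) = -sqrt(C1 + y^2)
 v(y) = sqrt(C1 + y^2)


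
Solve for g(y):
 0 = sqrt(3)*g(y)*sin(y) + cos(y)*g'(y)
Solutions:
 g(y) = C1*cos(y)^(sqrt(3))


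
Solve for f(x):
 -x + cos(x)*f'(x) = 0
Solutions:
 f(x) = C1 + Integral(x/cos(x), x)


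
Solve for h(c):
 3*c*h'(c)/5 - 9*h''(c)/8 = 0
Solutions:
 h(c) = C1 + C2*erfi(2*sqrt(15)*c/15)


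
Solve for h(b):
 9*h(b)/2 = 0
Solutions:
 h(b) = 0


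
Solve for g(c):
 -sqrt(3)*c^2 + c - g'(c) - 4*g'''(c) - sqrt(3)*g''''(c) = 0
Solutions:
 g(c) = C1 + C2*exp(c*(-16*sqrt(3) + 32*18^(1/3)/(9*sqrt(1011) + 209*sqrt(3))^(1/3) + 12^(1/3)*(9*sqrt(1011) + 209*sqrt(3))^(1/3))/36)*sin(2^(1/3)*3^(1/6)*c*(-2^(1/3)*3^(2/3)*(9*sqrt(1011) + 209*sqrt(3))^(1/3) + 96/(9*sqrt(1011) + 209*sqrt(3))^(1/3))/36) + C3*exp(c*(-16*sqrt(3) + 32*18^(1/3)/(9*sqrt(1011) + 209*sqrt(3))^(1/3) + 12^(1/3)*(9*sqrt(1011) + 209*sqrt(3))^(1/3))/36)*cos(2^(1/3)*3^(1/6)*c*(-2^(1/3)*3^(2/3)*(9*sqrt(1011) + 209*sqrt(3))^(1/3) + 96/(9*sqrt(1011) + 209*sqrt(3))^(1/3))/36) + C4*exp(-c*(32*18^(1/3)/(9*sqrt(1011) + 209*sqrt(3))^(1/3) + 8*sqrt(3) + 12^(1/3)*(9*sqrt(1011) + 209*sqrt(3))^(1/3))/18) - sqrt(3)*c^3/3 + c^2/2 + 8*sqrt(3)*c


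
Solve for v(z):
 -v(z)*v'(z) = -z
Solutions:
 v(z) = -sqrt(C1 + z^2)
 v(z) = sqrt(C1 + z^2)


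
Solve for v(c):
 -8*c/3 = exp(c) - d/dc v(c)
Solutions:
 v(c) = C1 + 4*c^2/3 + exp(c)


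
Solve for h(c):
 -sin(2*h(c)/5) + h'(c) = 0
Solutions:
 -c + 5*log(cos(2*h(c)/5) - 1)/4 - 5*log(cos(2*h(c)/5) + 1)/4 = C1


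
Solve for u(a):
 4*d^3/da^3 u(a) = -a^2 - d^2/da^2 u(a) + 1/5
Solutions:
 u(a) = C1 + C2*a + C3*exp(-a/4) - a^4/12 + 4*a^3/3 - 159*a^2/10


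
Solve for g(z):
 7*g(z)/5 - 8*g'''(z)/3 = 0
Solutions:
 g(z) = C3*exp(21^(1/3)*5^(2/3)*z/10) + (C1*sin(3^(5/6)*5^(2/3)*7^(1/3)*z/20) + C2*cos(3^(5/6)*5^(2/3)*7^(1/3)*z/20))*exp(-21^(1/3)*5^(2/3)*z/20)


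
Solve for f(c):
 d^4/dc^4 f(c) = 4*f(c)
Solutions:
 f(c) = C1*exp(-sqrt(2)*c) + C2*exp(sqrt(2)*c) + C3*sin(sqrt(2)*c) + C4*cos(sqrt(2)*c)


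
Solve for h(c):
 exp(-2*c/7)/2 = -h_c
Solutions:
 h(c) = C1 + 7*exp(-2*c/7)/4


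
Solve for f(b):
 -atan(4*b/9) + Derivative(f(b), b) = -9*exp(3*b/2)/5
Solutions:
 f(b) = C1 + b*atan(4*b/9) - 6*exp(3*b/2)/5 - 9*log(16*b^2 + 81)/8


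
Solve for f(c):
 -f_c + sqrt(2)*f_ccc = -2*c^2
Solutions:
 f(c) = C1 + C2*exp(-2^(3/4)*c/2) + C3*exp(2^(3/4)*c/2) + 2*c^3/3 + 4*sqrt(2)*c


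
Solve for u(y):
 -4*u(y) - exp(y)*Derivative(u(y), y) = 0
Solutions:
 u(y) = C1*exp(4*exp(-y))


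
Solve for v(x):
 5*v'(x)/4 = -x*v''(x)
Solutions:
 v(x) = C1 + C2/x^(1/4)


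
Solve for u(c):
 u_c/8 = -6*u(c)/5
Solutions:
 u(c) = C1*exp(-48*c/5)


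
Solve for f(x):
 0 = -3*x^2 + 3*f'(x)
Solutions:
 f(x) = C1 + x^3/3


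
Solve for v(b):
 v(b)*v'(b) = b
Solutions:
 v(b) = -sqrt(C1 + b^2)
 v(b) = sqrt(C1 + b^2)


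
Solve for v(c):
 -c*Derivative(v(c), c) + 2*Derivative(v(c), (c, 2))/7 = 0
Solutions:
 v(c) = C1 + C2*erfi(sqrt(7)*c/2)


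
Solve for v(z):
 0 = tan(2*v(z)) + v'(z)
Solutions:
 v(z) = -asin(C1*exp(-2*z))/2 + pi/2
 v(z) = asin(C1*exp(-2*z))/2


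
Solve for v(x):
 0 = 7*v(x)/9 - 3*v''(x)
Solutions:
 v(x) = C1*exp(-sqrt(21)*x/9) + C2*exp(sqrt(21)*x/9)


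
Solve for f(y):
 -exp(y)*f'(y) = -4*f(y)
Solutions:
 f(y) = C1*exp(-4*exp(-y))


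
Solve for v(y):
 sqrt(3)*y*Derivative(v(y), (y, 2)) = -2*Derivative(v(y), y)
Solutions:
 v(y) = C1 + C2*y^(1 - 2*sqrt(3)/3)


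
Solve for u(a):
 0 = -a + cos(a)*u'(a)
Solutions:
 u(a) = C1 + Integral(a/cos(a), a)


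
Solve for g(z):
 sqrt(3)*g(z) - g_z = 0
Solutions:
 g(z) = C1*exp(sqrt(3)*z)


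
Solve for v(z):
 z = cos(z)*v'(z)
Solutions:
 v(z) = C1 + Integral(z/cos(z), z)


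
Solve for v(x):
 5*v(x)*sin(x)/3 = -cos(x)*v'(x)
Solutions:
 v(x) = C1*cos(x)^(5/3)


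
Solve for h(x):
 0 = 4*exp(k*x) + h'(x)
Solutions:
 h(x) = C1 - 4*exp(k*x)/k


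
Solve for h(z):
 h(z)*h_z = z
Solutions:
 h(z) = -sqrt(C1 + z^2)
 h(z) = sqrt(C1 + z^2)


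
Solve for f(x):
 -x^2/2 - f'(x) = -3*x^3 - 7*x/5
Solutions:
 f(x) = C1 + 3*x^4/4 - x^3/6 + 7*x^2/10


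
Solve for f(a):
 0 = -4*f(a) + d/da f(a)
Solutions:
 f(a) = C1*exp(4*a)


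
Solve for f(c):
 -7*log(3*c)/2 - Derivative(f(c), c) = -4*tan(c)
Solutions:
 f(c) = C1 - 7*c*log(c)/2 - 7*c*log(3)/2 + 7*c/2 - 4*log(cos(c))


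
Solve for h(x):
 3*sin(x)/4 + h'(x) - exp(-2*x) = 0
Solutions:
 h(x) = C1 + 3*cos(x)/4 - exp(-2*x)/2


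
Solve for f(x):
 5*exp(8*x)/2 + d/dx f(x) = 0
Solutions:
 f(x) = C1 - 5*exp(8*x)/16


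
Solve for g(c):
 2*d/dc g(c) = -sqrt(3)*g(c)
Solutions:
 g(c) = C1*exp(-sqrt(3)*c/2)


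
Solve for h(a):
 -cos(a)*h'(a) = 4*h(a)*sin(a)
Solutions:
 h(a) = C1*cos(a)^4


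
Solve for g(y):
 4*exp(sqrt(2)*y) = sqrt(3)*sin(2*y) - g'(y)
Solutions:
 g(y) = C1 - 2*sqrt(2)*exp(sqrt(2)*y) - sqrt(3)*cos(2*y)/2


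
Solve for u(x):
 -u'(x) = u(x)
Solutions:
 u(x) = C1*exp(-x)


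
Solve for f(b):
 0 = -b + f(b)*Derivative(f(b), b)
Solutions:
 f(b) = -sqrt(C1 + b^2)
 f(b) = sqrt(C1 + b^2)


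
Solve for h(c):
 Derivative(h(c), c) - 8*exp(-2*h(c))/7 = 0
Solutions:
 h(c) = log(-sqrt(C1 + 112*c)) - log(7)
 h(c) = log(C1 + 112*c)/2 - log(7)


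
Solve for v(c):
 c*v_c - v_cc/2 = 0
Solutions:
 v(c) = C1 + C2*erfi(c)


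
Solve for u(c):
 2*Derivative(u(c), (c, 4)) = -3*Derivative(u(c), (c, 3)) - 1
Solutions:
 u(c) = C1 + C2*c + C3*c^2 + C4*exp(-3*c/2) - c^3/18


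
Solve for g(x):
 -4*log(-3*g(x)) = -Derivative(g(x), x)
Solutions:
 -Integral(1/(log(-_y) + log(3)), (_y, g(x)))/4 = C1 - x


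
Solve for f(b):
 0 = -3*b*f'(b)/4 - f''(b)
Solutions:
 f(b) = C1 + C2*erf(sqrt(6)*b/4)


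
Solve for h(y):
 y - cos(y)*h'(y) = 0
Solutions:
 h(y) = C1 + Integral(y/cos(y), y)


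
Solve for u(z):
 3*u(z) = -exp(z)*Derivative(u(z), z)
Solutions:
 u(z) = C1*exp(3*exp(-z))


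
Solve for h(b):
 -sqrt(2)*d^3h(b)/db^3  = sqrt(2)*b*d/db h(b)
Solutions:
 h(b) = C1 + Integral(C2*airyai(-b) + C3*airybi(-b), b)


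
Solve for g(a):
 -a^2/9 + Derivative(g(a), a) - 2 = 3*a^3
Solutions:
 g(a) = C1 + 3*a^4/4 + a^3/27 + 2*a


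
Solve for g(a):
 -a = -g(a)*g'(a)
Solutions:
 g(a) = -sqrt(C1 + a^2)
 g(a) = sqrt(C1 + a^2)


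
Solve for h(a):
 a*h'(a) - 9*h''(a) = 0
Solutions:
 h(a) = C1 + C2*erfi(sqrt(2)*a/6)


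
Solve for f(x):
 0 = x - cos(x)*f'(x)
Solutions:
 f(x) = C1 + Integral(x/cos(x), x)


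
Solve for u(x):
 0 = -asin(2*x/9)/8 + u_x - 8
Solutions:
 u(x) = C1 + x*asin(2*x/9)/8 + 8*x + sqrt(81 - 4*x^2)/16


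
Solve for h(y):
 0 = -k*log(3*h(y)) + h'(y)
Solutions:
 Integral(1/(log(_y) + log(3)), (_y, h(y))) = C1 + k*y


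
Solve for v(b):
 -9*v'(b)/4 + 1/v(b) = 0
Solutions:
 v(b) = -sqrt(C1 + 8*b)/3
 v(b) = sqrt(C1 + 8*b)/3


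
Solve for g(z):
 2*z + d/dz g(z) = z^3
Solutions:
 g(z) = C1 + z^4/4 - z^2


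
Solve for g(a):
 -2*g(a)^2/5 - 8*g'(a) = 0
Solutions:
 g(a) = 20/(C1 + a)


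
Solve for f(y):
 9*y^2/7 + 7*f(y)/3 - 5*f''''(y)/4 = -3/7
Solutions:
 f(y) = C1*exp(-15^(3/4)*sqrt(2)*7^(1/4)*y/15) + C2*exp(15^(3/4)*sqrt(2)*7^(1/4)*y/15) + C3*sin(15^(3/4)*sqrt(2)*7^(1/4)*y/15) + C4*cos(15^(3/4)*sqrt(2)*7^(1/4)*y/15) - 27*y^2/49 - 9/49


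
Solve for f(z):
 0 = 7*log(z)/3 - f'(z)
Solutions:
 f(z) = C1 + 7*z*log(z)/3 - 7*z/3


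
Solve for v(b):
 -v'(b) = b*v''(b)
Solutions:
 v(b) = C1 + C2*log(b)


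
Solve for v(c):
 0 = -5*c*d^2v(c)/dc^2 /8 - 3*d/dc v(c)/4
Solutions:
 v(c) = C1 + C2/c^(1/5)


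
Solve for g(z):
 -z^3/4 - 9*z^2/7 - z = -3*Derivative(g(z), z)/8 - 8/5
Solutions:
 g(z) = C1 + z^4/6 + 8*z^3/7 + 4*z^2/3 - 64*z/15


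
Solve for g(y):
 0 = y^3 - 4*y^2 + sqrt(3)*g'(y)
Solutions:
 g(y) = C1 - sqrt(3)*y^4/12 + 4*sqrt(3)*y^3/9


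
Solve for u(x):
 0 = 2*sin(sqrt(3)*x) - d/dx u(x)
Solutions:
 u(x) = C1 - 2*sqrt(3)*cos(sqrt(3)*x)/3


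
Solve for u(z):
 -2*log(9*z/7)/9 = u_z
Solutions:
 u(z) = C1 - 2*z*log(z)/9 - 4*z*log(3)/9 + 2*z/9 + 2*z*log(7)/9


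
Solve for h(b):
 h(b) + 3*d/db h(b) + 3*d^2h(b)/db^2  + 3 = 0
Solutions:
 h(b) = (C1*sin(sqrt(3)*b/6) + C2*cos(sqrt(3)*b/6))*exp(-b/2) - 3


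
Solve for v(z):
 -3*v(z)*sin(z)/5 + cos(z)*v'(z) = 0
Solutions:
 v(z) = C1/cos(z)^(3/5)


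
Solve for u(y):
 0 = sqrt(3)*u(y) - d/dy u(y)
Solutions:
 u(y) = C1*exp(sqrt(3)*y)


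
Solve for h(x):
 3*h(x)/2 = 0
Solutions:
 h(x) = 0


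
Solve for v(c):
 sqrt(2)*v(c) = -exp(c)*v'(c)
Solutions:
 v(c) = C1*exp(sqrt(2)*exp(-c))


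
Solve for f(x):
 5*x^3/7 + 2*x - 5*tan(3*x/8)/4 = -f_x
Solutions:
 f(x) = C1 - 5*x^4/28 - x^2 - 10*log(cos(3*x/8))/3


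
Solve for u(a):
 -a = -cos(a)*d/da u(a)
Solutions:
 u(a) = C1 + Integral(a/cos(a), a)


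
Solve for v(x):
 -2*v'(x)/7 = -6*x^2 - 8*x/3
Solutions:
 v(x) = C1 + 7*x^3 + 14*x^2/3


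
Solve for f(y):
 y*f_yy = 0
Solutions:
 f(y) = C1 + C2*y


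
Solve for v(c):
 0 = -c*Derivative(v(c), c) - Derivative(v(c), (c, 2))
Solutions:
 v(c) = C1 + C2*erf(sqrt(2)*c/2)


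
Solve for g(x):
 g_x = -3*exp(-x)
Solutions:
 g(x) = C1 + 3*exp(-x)


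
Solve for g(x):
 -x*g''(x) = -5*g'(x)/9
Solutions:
 g(x) = C1 + C2*x^(14/9)


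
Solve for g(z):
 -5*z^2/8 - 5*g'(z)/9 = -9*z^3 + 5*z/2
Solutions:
 g(z) = C1 + 81*z^4/20 - 3*z^3/8 - 9*z^2/4


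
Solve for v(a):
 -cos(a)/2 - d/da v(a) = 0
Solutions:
 v(a) = C1 - sin(a)/2


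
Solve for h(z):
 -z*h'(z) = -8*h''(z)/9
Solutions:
 h(z) = C1 + C2*erfi(3*z/4)


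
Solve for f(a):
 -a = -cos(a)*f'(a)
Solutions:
 f(a) = C1 + Integral(a/cos(a), a)


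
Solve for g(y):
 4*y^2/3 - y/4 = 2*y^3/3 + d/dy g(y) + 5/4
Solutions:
 g(y) = C1 - y^4/6 + 4*y^3/9 - y^2/8 - 5*y/4


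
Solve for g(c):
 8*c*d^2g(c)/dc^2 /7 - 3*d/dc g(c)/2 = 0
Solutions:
 g(c) = C1 + C2*c^(37/16)


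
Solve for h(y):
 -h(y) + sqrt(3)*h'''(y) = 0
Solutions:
 h(y) = C3*exp(3^(5/6)*y/3) + (C1*sin(3^(1/3)*y/2) + C2*cos(3^(1/3)*y/2))*exp(-3^(5/6)*y/6)


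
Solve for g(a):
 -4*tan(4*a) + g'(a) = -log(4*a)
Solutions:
 g(a) = C1 - a*log(a) - 2*a*log(2) + a - log(cos(4*a))


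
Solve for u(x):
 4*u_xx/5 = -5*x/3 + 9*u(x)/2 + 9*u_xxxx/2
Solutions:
 u(x) = 10*x/27 + (C1*sin(x*sin(atan(7*sqrt(41)/4)/2)) + C2*cos(x*sin(atan(7*sqrt(41)/4)/2)))*exp(-x*cos(atan(7*sqrt(41)/4)/2)) + (C3*sin(x*sin(atan(7*sqrt(41)/4)/2)) + C4*cos(x*sin(atan(7*sqrt(41)/4)/2)))*exp(x*cos(atan(7*sqrt(41)/4)/2))


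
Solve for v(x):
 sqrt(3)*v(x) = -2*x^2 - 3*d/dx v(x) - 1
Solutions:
 v(x) = C1*exp(-sqrt(3)*x/3) - 2*sqrt(3)*x^2/3 + 4*x - 13*sqrt(3)/3


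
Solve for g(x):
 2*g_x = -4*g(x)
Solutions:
 g(x) = C1*exp(-2*x)


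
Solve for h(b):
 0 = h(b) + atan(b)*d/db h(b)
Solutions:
 h(b) = C1*exp(-Integral(1/atan(b), b))


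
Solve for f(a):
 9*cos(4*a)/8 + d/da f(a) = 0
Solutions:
 f(a) = C1 - 9*sin(4*a)/32


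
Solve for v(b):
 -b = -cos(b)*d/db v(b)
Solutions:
 v(b) = C1 + Integral(b/cos(b), b)


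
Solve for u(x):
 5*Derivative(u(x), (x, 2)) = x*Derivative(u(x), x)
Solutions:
 u(x) = C1 + C2*erfi(sqrt(10)*x/10)


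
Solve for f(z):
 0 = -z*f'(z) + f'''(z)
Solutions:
 f(z) = C1 + Integral(C2*airyai(z) + C3*airybi(z), z)


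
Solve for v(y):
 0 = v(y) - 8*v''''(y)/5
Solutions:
 v(y) = C1*exp(-10^(1/4)*y/2) + C2*exp(10^(1/4)*y/2) + C3*sin(10^(1/4)*y/2) + C4*cos(10^(1/4)*y/2)


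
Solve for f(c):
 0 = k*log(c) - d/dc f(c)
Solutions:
 f(c) = C1 + c*k*log(c) - c*k


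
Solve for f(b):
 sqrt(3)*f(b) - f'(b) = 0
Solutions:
 f(b) = C1*exp(sqrt(3)*b)


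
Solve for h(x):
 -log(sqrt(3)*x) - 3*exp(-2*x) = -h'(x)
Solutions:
 h(x) = C1 + x*log(x) + x*(-1 + log(3)/2) - 3*exp(-2*x)/2


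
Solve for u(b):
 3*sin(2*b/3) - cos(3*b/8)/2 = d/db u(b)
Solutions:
 u(b) = C1 - 4*sin(3*b/8)/3 - 9*cos(2*b/3)/2


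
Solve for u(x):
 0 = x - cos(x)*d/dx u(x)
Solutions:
 u(x) = C1 + Integral(x/cos(x), x)


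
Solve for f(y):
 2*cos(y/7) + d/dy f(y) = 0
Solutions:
 f(y) = C1 - 14*sin(y/7)


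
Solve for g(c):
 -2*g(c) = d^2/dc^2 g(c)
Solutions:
 g(c) = C1*sin(sqrt(2)*c) + C2*cos(sqrt(2)*c)


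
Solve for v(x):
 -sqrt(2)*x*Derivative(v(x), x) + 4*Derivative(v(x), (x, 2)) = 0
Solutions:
 v(x) = C1 + C2*erfi(2^(3/4)*x/4)


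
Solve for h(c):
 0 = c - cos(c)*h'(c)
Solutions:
 h(c) = C1 + Integral(c/cos(c), c)


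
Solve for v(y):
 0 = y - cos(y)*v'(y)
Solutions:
 v(y) = C1 + Integral(y/cos(y), y)


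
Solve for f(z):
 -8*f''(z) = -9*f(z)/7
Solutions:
 f(z) = C1*exp(-3*sqrt(14)*z/28) + C2*exp(3*sqrt(14)*z/28)


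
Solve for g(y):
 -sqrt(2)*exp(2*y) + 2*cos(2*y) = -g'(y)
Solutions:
 g(y) = C1 + sqrt(2)*exp(2*y)/2 - sin(2*y)


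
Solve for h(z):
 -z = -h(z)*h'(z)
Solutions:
 h(z) = -sqrt(C1 + z^2)
 h(z) = sqrt(C1 + z^2)


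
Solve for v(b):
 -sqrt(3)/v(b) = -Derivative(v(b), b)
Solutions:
 v(b) = -sqrt(C1 + 2*sqrt(3)*b)
 v(b) = sqrt(C1 + 2*sqrt(3)*b)


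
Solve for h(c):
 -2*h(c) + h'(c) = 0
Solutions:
 h(c) = C1*exp(2*c)


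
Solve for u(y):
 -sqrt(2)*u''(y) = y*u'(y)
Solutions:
 u(y) = C1 + C2*erf(2^(1/4)*y/2)


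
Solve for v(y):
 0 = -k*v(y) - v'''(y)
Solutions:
 v(y) = C1*exp(y*(-k)^(1/3)) + C2*exp(y*(-k)^(1/3)*(-1 + sqrt(3)*I)/2) + C3*exp(-y*(-k)^(1/3)*(1 + sqrt(3)*I)/2)


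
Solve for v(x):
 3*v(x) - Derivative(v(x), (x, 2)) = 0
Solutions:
 v(x) = C1*exp(-sqrt(3)*x) + C2*exp(sqrt(3)*x)


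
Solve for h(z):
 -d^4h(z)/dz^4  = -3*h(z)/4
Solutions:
 h(z) = C1*exp(-sqrt(2)*3^(1/4)*z/2) + C2*exp(sqrt(2)*3^(1/4)*z/2) + C3*sin(sqrt(2)*3^(1/4)*z/2) + C4*cos(sqrt(2)*3^(1/4)*z/2)


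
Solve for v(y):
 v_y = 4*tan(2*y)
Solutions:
 v(y) = C1 - 2*log(cos(2*y))


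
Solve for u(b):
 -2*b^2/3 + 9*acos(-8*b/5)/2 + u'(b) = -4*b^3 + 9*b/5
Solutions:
 u(b) = C1 - b^4 + 2*b^3/9 + 9*b^2/10 - 9*b*acos(-8*b/5)/2 - 9*sqrt(25 - 64*b^2)/16


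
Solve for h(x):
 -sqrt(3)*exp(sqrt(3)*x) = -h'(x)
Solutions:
 h(x) = C1 + exp(sqrt(3)*x)


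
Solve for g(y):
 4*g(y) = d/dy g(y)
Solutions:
 g(y) = C1*exp(4*y)


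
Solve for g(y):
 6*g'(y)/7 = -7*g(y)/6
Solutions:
 g(y) = C1*exp(-49*y/36)


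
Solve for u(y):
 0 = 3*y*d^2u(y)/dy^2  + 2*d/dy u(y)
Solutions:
 u(y) = C1 + C2*y^(1/3)


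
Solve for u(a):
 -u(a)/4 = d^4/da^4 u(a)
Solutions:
 u(a) = (C1*sin(a/2) + C2*cos(a/2))*exp(-a/2) + (C3*sin(a/2) + C4*cos(a/2))*exp(a/2)


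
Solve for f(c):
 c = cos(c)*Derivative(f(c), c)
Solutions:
 f(c) = C1 + Integral(c/cos(c), c)


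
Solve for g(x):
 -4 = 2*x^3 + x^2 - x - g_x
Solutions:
 g(x) = C1 + x^4/2 + x^3/3 - x^2/2 + 4*x


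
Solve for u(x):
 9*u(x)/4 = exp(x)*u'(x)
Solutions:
 u(x) = C1*exp(-9*exp(-x)/4)


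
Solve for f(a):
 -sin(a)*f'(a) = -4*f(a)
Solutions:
 f(a) = C1*(cos(a)^2 - 2*cos(a) + 1)/(cos(a)^2 + 2*cos(a) + 1)


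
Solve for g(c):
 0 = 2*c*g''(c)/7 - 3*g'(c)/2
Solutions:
 g(c) = C1 + C2*c^(25/4)


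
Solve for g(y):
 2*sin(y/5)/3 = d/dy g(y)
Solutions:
 g(y) = C1 - 10*cos(y/5)/3


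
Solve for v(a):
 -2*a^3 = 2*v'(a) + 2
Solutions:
 v(a) = C1 - a^4/4 - a


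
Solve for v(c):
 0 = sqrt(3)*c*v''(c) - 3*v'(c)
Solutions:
 v(c) = C1 + C2*c^(1 + sqrt(3))


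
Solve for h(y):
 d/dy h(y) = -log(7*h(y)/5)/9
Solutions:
 -9*Integral(1/(-log(_y) - log(7) + log(5)), (_y, h(y))) = C1 - y


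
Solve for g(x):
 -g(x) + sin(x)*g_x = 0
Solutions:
 g(x) = C1*sqrt(cos(x) - 1)/sqrt(cos(x) + 1)


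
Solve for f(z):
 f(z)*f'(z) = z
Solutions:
 f(z) = -sqrt(C1 + z^2)
 f(z) = sqrt(C1 + z^2)


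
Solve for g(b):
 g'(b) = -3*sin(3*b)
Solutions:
 g(b) = C1 + cos(3*b)


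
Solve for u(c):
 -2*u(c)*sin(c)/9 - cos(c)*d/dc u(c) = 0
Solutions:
 u(c) = C1*cos(c)^(2/9)
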